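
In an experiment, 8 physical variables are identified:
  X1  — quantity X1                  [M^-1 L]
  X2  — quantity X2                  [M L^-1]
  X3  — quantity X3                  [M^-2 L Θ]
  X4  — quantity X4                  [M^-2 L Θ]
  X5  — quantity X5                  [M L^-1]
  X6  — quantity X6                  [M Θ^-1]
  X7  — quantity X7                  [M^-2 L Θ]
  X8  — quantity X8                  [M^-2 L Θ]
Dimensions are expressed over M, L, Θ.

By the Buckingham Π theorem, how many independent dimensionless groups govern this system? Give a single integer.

Dimensional matrix (M×L×Θ by X1×X2×X3×X4×X5×X6×X7×X8):
  M: [-1  1 -2 -2  1  1 -2 -2]
  L: [ 1 -1  1  1 -1  0  1  1]
  Θ: [ 0  0  1  1  0 -1  1  1]
Echelon form has 2 nonzero rows (pivots: X1,X3)
n=8, r=2 ⇒ 6 dimensionless groups

6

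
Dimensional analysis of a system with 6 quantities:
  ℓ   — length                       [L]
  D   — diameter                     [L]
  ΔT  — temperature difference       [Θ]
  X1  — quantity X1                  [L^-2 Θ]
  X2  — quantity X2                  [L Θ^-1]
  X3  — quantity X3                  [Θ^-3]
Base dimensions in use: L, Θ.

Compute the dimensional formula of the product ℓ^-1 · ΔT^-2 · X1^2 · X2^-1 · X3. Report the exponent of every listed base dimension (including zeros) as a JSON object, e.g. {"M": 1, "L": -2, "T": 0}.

Exponent matrix [L,Θ] × [ℓ,D,ΔT,X1,X2,X3]:
  L: [ 1  1  0 -2  1  0]
  Θ: [ 0  0  1  1 -1 -3]
  [L]: (-1)·1+(-2)·0+(2)·-2+(-1)·1+(1)·0 = -6
  [Θ]: (-1)·0+(-2)·1+(2)·1+(-1)·-1+(1)·-3 = -2
⇒ L^-6 Θ^-2

{"L": -6, "Θ": -2}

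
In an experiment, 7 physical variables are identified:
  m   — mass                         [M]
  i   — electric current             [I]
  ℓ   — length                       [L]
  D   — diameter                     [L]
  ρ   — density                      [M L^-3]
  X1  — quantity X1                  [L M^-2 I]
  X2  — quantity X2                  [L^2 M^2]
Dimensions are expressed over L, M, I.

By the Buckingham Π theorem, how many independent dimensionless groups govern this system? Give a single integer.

4

Write exponents as rows L,M,I / cols m,i,ℓ,D,ρ,X1,X2:
  L: [ 0  0  1  1 -3  1  2]
  M: [ 1  0  0  0  1 -2  2]
  I: [ 0  1  0  0  0  1  0]
Row reduction gives pivot columns m,i,ℓ; rank = 3
Π count = n − r = 7 − 3 = 4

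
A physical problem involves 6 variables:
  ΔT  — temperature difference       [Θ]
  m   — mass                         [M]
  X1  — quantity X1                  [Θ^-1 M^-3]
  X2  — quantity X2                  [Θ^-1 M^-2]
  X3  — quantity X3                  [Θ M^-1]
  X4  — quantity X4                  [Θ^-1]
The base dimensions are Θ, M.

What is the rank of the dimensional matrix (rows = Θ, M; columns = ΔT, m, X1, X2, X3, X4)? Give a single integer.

2

Dimensional matrix (Θ×M by ΔT×m×X1×X2×X3×X4):
  Θ: [ 1  0 -1 -1  1 -1]
  M: [ 0  1 -3 -2 -1  0]
Echelon form has 2 nonzero rows (pivots: ΔT,m)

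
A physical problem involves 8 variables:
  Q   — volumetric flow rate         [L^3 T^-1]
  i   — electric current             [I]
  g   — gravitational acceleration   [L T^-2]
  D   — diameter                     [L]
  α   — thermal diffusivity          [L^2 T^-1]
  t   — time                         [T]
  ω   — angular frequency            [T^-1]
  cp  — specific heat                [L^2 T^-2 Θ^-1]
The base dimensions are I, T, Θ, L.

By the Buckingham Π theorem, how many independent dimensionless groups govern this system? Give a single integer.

Dimensional matrix (I×T×Θ×L by Q×i×g×D×α×t×ω×cp):
  I: [ 0  1  0  0  0  0  0  0]
  T: [-1  0 -2  0 -1  1 -1 -2]
  Θ: [ 0  0  0  0  0  0  0 -1]
  L: [ 3  0  1  1  2  0  0  2]
Row reduction gives pivot columns Q,i,g,cp; rank = 4
n=8, r=4 ⇒ 4 dimensionless groups

4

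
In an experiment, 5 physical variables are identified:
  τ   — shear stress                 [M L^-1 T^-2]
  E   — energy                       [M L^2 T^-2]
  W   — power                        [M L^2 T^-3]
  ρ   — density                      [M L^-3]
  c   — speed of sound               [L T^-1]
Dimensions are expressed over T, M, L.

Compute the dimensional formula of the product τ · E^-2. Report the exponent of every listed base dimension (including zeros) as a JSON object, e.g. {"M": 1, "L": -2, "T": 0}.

{"T": 2, "M": -1, "L": -5}

Exponent matrix [T,M,L] × [τ,E,W,ρ,c]:
  T: [-2 -2 -3  0 -1]
  M: [ 1  1  1  1  0]
  L: [-1  2  2 -3  1]
  [T]: (1)·-2+(-2)·-2 = 2
  [M]: (1)·1+(-2)·1 = -1
  [L]: (1)·-1+(-2)·2 = -5
⇒ T^2 M^-1 L^-5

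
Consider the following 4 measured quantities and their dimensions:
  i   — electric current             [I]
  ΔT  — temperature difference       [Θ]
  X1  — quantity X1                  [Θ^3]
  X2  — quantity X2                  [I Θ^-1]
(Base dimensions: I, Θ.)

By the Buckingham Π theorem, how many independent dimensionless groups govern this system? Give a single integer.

2

Write exponents as rows I,Θ / cols i,ΔT,X1,X2:
  I: [ 1  0  0  1]
  Θ: [ 0  1  3 -1]
Row reduction gives pivot columns i,ΔT; rank = 2
n=4, r=2 ⇒ 2 dimensionless groups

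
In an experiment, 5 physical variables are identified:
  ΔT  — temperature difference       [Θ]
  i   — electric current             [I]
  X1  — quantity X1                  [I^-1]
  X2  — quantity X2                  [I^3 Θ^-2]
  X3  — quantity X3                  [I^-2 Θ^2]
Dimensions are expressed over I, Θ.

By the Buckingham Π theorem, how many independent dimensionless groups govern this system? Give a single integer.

Dimensional matrix (I×Θ by ΔT×i×X1×X2×X3):
  I: [ 0  1 -1  3 -2]
  Θ: [ 1  0  0 -2  2]
Row reduction gives pivot columns ΔT,i; rank = 2
n=5, r=2 ⇒ 3 dimensionless groups

3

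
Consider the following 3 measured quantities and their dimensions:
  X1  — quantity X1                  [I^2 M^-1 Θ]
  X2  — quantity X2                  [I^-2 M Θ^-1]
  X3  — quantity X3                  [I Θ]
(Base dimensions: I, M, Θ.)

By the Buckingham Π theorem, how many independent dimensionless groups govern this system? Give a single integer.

1

Exponent matrix [I,M,Θ] × [X1,X2,X3]:
  I: [ 2 -2  1]
  M: [-1  1  0]
  Θ: [ 1 -1  1]
Row reduction gives pivot columns X1,X3; rank = 2
Π count = n − r = 3 − 2 = 1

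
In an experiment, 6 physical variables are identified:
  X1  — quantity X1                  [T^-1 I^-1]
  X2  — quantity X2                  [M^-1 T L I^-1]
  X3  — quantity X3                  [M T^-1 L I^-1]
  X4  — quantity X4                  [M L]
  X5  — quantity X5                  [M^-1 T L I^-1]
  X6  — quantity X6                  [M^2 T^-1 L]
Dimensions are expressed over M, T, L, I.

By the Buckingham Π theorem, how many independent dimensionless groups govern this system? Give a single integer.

3

Exponent matrix [M,T,L,I] × [X1,X2,X3,X4,X5,X6]:
  M: [ 0 -1  1  1 -1  2]
  T: [-1  1 -1  0  1 -1]
  L: [ 0  1  1  1  1  1]
  I: [-1 -1 -1  0 -1  0]
Row reduction gives pivot columns X1,X2,X3; rank = 3
n=6, r=3 ⇒ 3 dimensionless groups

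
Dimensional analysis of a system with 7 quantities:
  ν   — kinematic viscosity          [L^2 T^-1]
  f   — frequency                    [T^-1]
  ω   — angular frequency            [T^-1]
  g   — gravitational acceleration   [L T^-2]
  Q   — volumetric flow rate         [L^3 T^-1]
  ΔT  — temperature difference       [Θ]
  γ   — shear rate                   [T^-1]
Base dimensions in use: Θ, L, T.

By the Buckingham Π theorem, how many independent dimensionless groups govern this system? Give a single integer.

4

Exponent matrix [Θ,L,T] × [ν,f,ω,g,Q,ΔT,γ]:
  Θ: [ 0  0  0  0  0  1  0]
  L: [ 2  0  0  1  3  0  0]
  T: [-1 -1 -1 -2 -1  0 -1]
Row reduction gives pivot columns ν,f,ΔT; rank = 3
n=7, r=3 ⇒ 4 dimensionless groups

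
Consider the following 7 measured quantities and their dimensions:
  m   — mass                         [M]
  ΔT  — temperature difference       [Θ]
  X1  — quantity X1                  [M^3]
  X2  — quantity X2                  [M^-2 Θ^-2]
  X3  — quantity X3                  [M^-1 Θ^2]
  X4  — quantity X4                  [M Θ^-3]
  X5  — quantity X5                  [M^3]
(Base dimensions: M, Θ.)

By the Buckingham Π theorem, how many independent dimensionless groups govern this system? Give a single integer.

Write exponents as rows M,Θ / cols m,ΔT,X1,X2,X3,X4,X5:
  M: [ 1  0  3 -2 -1  1  3]
  Θ: [ 0  1  0 -2  2 -3  0]
Echelon form has 2 nonzero rows (pivots: m,ΔT)
7 vars − rank 2 = 5 Π groups

5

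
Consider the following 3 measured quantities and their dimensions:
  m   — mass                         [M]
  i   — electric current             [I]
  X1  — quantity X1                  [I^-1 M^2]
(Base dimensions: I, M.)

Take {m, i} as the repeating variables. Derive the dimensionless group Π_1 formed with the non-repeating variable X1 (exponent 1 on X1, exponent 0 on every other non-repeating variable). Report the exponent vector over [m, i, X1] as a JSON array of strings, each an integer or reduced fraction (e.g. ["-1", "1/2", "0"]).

Dimensional matrix (I×M by m×i×X1):
  I: [ 0  1 -1]
  M: [ 1  0  2]
Row reduction gives pivot columns m,i; rank = 2
Pivot set = {m,i}, free = {X1}
RREF:
  r0: [   1    0    2]
  r1: [   0    1   -1]
Fix exponent of X1 at 1; solve each RREF row for its pivot's exponent:
  r0: exp(m) + (2)·1 = 0 ⇒ exp(m) = -2
  r1: exp(i) + (-1)·1 = 0 ⇒ exp(i) = 1
Π_1 = m^-2 · i · X1

["-2", "1", "1"]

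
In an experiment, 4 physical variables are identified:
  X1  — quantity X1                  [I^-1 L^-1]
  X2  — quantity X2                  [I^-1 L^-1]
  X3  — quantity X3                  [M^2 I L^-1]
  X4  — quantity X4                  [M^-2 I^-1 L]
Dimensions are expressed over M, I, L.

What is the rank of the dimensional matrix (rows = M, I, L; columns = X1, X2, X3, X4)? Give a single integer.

2

Dimensional matrix (M×I×L by X1×X2×X3×X4):
  M: [ 0  0  2 -2]
  I: [-1 -1  1 -1]
  L: [-1 -1 -1  1]
Echelon form has 2 nonzero rows (pivots: X1,X3)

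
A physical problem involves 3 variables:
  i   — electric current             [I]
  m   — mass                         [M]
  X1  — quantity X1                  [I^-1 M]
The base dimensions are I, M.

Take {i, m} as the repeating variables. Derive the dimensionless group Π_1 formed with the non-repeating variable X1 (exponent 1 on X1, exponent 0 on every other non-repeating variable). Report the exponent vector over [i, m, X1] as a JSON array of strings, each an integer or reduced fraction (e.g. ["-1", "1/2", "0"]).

["1", "-1", "1"]

Exponent matrix [I,M] × [i,m,X1]:
  I: [ 1  0 -1]
  M: [ 0  1  1]
Row reduction gives pivot columns i,m; rank = 2
Pivot set = {i,m}, free = {X1}
RREF:
  r0: [   1    0   -1]
  r1: [   0    1    1]
Fix exponent of X1 at 1; solve each RREF row for its pivot's exponent:
  r0: exp(i) + (-1)·1 = 0 ⇒ exp(i) = 1
  r1: exp(m) + (1)·1 = 0 ⇒ exp(m) = -1
Π_1 = i · m^-1 · X1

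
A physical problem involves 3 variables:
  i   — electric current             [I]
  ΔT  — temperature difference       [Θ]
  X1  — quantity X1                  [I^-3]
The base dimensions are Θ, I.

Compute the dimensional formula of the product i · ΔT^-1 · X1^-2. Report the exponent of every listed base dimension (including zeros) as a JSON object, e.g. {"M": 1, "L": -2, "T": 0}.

Exponent matrix [Θ,I] × [i,ΔT,X1]:
  Θ: [ 0  1  0]
  I: [ 1  0 -3]
  [Θ]: (1)·0+(-1)·1+(-2)·0 = -1
  [I]: (1)·1+(-1)·0+(-2)·-3 = 7
⇒ Θ^-1 I^7

{"Θ": -1, "I": 7}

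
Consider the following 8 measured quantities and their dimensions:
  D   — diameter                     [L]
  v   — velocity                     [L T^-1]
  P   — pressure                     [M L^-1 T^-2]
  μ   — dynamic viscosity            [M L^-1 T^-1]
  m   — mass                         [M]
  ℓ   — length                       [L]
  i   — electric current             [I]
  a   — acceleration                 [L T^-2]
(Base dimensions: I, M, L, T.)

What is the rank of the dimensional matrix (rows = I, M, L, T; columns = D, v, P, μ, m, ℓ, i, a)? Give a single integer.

4

Write exponents as rows I,M,L,T / cols D,v,P,μ,m,ℓ,i,a:
  I: [ 0  0  0  0  0  0  1  0]
  M: [ 0  0  1  1  1  0  0  0]
  L: [ 1  1 -1 -1  0  1  0  1]
  T: [ 0 -1 -2 -1  0  0  0 -2]
RREF → pivots at {D,v,P,i} ⇒ r = 4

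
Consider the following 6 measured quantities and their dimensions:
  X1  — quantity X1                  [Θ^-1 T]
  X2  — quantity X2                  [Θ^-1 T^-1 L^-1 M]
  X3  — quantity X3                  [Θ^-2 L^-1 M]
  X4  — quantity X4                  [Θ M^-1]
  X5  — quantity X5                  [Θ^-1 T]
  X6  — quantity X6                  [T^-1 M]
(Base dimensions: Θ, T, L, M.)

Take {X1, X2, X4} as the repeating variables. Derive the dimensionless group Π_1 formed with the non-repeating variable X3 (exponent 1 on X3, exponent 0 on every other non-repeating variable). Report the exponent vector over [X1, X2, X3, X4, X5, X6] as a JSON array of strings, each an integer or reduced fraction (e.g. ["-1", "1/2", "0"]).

Dimensional matrix (Θ×T×L×M by X1×X2×X3×X4×X5×X6):
  Θ: [-1 -1 -2  1 -1  0]
  T: [ 1 -1  0  0  1 -1]
  L: [ 0 -1 -1  0  0  0]
  M: [ 0  1  1 -1  0  1]
Echelon form has 3 nonzero rows (pivots: X1,X2,X4)
Pivot set = {X1,X2,X4}, free = {X3,X5,X6}
RREF:
  r0: [   1    0    1    0    1   -1]
  r1: [   0    1    1    0    0    0]
  r2: [   0    0    0    1    0   -1]
  r3: [   0    0    0    0    0    0]
Fix exponent of X3 at 1, X5 at 0, X6 at 0; solve each RREF row for its pivot's exponent:
  r0: exp(X1) + (1)·1 = 0 ⇒ exp(X1) = -1
  r1: exp(X2) + (1)·1 = 0 ⇒ exp(X2) = -1
  r2: exp(X4) + (0)·1 = 0 ⇒ exp(X4) = 0
Π_1 = X1^-1 · X2^-1 · X3

["-1", "-1", "1", "0", "0", "0"]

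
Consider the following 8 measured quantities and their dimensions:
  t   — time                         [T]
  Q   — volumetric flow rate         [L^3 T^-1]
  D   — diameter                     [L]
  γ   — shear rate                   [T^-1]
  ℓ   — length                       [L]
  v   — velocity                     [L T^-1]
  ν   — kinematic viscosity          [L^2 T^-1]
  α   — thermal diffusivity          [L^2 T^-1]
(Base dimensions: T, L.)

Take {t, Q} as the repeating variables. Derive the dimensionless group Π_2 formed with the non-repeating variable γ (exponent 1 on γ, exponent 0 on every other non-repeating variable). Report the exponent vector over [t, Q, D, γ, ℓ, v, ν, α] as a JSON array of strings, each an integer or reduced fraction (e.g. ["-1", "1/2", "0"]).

Dimensional matrix (T×L by t×Q×D×γ×ℓ×v×ν×α):
  T: [ 1 -1  0 -1  0 -1 -1 -1]
  L: [ 0  3  1  0  1  1  2  2]
Echelon form has 2 nonzero rows (pivots: t,Q)
Pivot set = {t,Q}, free = {D,γ,ℓ,v,ν,α}
RREF:
  r0: [   1    0  1/3   -1  1/3 -2/3 -1/3 -1/3]
  r1: [   0    1  1/3    0  1/3  1/3  2/3  2/3]
Fix exponent of γ at 1, D at 0, ℓ at 0, v at 0, ν at 0, α at 0; solve each RREF row for its pivot's exponent:
  r0: exp(t) + (-1)·1 = 0 ⇒ exp(t) = 1
  r1: exp(Q) + (0)·1 = 0 ⇒ exp(Q) = 0
Π_2 = t · γ

["1", "0", "0", "1", "0", "0", "0", "0"]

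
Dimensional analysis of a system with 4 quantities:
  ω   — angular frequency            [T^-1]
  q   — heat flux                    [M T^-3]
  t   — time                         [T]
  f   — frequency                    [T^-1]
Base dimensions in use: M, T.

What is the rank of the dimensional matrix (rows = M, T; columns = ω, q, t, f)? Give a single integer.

2

Dimensional matrix (M×T by ω×q×t×f):
  M: [ 0  1  0  0]
  T: [-1 -3  1 -1]
Row reduction gives pivot columns ω,q; rank = 2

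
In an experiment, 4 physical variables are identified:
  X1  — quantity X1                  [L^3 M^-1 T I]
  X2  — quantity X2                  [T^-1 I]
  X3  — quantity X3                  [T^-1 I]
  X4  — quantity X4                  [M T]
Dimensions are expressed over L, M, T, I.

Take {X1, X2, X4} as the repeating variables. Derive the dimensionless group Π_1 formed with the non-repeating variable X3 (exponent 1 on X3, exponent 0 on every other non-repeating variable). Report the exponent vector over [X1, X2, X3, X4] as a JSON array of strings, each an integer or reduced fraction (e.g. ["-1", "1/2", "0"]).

["0", "-1", "1", "0"]

Write exponents as rows L,M,T,I / cols X1,X2,X3,X4:
  L: [ 3  0  0  0]
  M: [-1  0  0  1]
  T: [ 1 -1 -1  1]
  I: [ 1  1  1  0]
Row reduction gives pivot columns X1,X2,X4; rank = 3
Pivot set = {X1,X2,X4}, free = {X3}
RREF:
  r0: [   1    0    0    0]
  r1: [   0    1    1    0]
  r2: [   0    0    0    1]
  r3: [   0    0    0    0]
Fix exponent of X3 at 1; solve each RREF row for its pivot's exponent:
  r0: exp(X1) + (0)·1 = 0 ⇒ exp(X1) = 0
  r1: exp(X2) + (1)·1 = 0 ⇒ exp(X2) = -1
  r2: exp(X4) + (0)·1 = 0 ⇒ exp(X4) = 0
Π_1 = X2^-1 · X3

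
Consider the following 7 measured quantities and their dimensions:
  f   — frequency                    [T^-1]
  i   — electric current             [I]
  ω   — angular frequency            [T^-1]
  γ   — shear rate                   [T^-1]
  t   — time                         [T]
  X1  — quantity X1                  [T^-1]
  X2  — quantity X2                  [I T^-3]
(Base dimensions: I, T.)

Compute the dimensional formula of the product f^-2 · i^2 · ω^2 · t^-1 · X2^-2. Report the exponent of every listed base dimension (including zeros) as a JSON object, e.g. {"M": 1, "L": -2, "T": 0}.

Exponent matrix [I,T] × [f,i,ω,γ,t,X1,X2]:
  I: [ 0  1  0  0  0  0  1]
  T: [-1  0 -1 -1  1 -1 -3]
  [I]: (-2)·0+(2)·1+(2)·0+(-1)·0+(-2)·1 = 0
  [T]: (-2)·-1+(2)·0+(2)·-1+(-1)·1+(-2)·-3 = 5
⇒ T^5

{"I": 0, "T": 5}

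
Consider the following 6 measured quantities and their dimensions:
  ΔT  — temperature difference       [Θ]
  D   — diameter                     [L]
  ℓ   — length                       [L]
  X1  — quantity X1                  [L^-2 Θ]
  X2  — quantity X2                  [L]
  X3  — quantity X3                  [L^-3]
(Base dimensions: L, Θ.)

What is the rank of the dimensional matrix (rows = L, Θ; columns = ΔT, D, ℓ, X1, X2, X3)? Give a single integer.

Dimensional matrix (L×Θ by ΔT×D×ℓ×X1×X2×X3):
  L: [ 0  1  1 -2  1 -3]
  Θ: [ 1  0  0  1  0  0]
RREF → pivots at {ΔT,D} ⇒ r = 2

2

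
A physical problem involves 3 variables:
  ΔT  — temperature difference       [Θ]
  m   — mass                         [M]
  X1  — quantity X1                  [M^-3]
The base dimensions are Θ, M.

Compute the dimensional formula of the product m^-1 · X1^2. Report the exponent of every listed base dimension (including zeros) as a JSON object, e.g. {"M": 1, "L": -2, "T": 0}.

Dimensional matrix (Θ×M by ΔT×m×X1):
  Θ: [ 1  0  0]
  M: [ 0  1 -3]
  [Θ]: (-1)·0+(2)·0 = 0
  [M]: (-1)·1+(2)·-3 = -7
⇒ M^-7

{"Θ": 0, "M": -7}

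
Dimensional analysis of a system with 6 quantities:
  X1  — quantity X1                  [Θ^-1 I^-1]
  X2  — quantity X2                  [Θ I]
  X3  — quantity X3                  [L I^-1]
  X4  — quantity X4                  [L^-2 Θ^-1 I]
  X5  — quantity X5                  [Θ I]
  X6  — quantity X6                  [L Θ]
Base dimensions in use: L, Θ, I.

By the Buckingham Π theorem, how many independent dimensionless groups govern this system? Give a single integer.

4

Write exponents as rows L,Θ,I / cols X1,X2,X3,X4,X5,X6:
  L: [ 0  0  1 -2  0  1]
  Θ: [-1  1  0 -1  1  1]
  I: [-1  1 -1  1  1  0]
Row reduction gives pivot columns X1,X3; rank = 2
6 vars − rank 2 = 4 Π groups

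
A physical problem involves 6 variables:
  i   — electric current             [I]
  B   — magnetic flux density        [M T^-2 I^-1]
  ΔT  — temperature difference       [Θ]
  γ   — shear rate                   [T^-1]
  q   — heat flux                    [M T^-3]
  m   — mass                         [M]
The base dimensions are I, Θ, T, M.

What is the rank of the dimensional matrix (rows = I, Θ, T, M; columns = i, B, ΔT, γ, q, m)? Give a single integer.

Write exponents as rows I,Θ,T,M / cols i,B,ΔT,γ,q,m:
  I: [ 1 -1  0  0  0  0]
  Θ: [ 0  0  1  0  0  0]
  T: [ 0 -2  0 -1 -3  0]
  M: [ 0  1  0  0  1  1]
RREF → pivots at {i,B,ΔT,γ} ⇒ r = 4

4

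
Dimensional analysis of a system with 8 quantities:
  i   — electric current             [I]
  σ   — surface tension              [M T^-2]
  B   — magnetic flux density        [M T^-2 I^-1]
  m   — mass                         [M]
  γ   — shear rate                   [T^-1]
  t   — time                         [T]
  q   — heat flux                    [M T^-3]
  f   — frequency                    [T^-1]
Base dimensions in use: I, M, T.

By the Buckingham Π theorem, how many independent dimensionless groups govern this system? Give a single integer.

5

Exponent matrix [I,M,T] × [i,σ,B,m,γ,t,q,f]:
  I: [ 1  0 -1  0  0  0  0  0]
  M: [ 0  1  1  1  0  0  1  0]
  T: [ 0 -2 -2  0 -1  1 -3 -1]
Row reduction gives pivot columns i,σ,m; rank = 3
8 vars − rank 3 = 5 Π groups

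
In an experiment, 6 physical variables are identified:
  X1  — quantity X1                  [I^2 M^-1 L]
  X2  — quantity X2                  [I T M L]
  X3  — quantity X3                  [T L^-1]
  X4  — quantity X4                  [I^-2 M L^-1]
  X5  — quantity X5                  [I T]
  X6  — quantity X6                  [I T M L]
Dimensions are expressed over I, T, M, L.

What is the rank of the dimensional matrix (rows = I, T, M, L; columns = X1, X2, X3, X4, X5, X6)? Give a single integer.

3

Dimensional matrix (I×T×M×L by X1×X2×X3×X4×X5×X6):
  I: [ 2  1  0 -2  1  1]
  T: [ 0  1  1  0  1  1]
  M: [-1  1  0  1  0  1]
  L: [ 1  1 -1 -1  0  1]
RREF → pivots at {X1,X2,X3} ⇒ r = 3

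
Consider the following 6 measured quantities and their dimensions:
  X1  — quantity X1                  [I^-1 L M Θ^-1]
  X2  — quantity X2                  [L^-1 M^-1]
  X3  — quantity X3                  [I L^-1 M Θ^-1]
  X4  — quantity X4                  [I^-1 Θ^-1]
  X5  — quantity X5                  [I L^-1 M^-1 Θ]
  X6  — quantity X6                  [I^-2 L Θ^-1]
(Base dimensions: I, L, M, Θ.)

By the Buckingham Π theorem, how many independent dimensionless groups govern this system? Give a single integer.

3

Dimensional matrix (I×L×M×Θ by X1×X2×X3×X4×X5×X6):
  I: [-1  0  1 -1  1 -2]
  L: [ 1 -1 -1  0 -1  1]
  M: [ 1 -1  1  0 -1  0]
  Θ: [-1  0 -1 -1  1 -1]
Row reduction gives pivot columns X1,X2,X3; rank = 3
n=6, r=3 ⇒ 3 dimensionless groups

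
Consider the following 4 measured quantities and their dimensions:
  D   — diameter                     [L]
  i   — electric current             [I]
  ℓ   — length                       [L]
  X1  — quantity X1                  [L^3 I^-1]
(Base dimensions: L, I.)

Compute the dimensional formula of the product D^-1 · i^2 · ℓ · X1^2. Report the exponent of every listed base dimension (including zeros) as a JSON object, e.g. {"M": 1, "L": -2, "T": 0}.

{"L": 6, "I": 0}

Write exponents as rows L,I / cols D,i,ℓ,X1:
  L: [ 1  0  1  3]
  I: [ 0  1  0 -1]
  [L]: (-1)·1+(2)·0+(1)·1+(2)·3 = 6
  [I]: (-1)·0+(2)·1+(1)·0+(2)·-1 = 0
⇒ L^6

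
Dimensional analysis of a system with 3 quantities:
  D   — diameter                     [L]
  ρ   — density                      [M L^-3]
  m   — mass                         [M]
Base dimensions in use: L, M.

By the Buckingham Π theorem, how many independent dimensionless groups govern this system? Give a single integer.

1

Write exponents as rows L,M / cols D,ρ,m:
  L: [ 1 -3  0]
  M: [ 0  1  1]
RREF → pivots at {D,ρ} ⇒ r = 2
3 vars − rank 2 = 1 Π group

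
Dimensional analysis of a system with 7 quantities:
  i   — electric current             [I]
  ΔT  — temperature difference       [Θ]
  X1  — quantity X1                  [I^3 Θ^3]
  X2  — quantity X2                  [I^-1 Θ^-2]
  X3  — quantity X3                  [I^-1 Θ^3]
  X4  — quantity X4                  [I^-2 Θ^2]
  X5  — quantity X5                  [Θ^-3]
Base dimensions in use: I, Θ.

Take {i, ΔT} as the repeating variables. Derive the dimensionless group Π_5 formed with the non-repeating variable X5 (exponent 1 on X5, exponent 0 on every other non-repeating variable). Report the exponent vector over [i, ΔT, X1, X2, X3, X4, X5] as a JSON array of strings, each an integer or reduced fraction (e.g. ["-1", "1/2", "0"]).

["0", "3", "0", "0", "0", "0", "1"]

Write exponents as rows I,Θ / cols i,ΔT,X1,X2,X3,X4,X5:
  I: [ 1  0  3 -1 -1 -2  0]
  Θ: [ 0  1  3 -2  3  2 -3]
Row reduction gives pivot columns i,ΔT; rank = 2
Repeat: i,ΔT; free: X1,X2,X3,X4,X5
RREF:
  r0: [   1    0    3   -1   -1   -2    0]
  r1: [   0    1    3   -2    3    2   -3]
Fix exponent of X5 at 1, X1 at 0, X2 at 0, X3 at 0, X4 at 0; solve each RREF row for its pivot's exponent:
  r0: exp(i) + (0)·1 = 0 ⇒ exp(i) = 0
  r1: exp(ΔT) + (-3)·1 = 0 ⇒ exp(ΔT) = 3
Π_5 = ΔT^3 · X5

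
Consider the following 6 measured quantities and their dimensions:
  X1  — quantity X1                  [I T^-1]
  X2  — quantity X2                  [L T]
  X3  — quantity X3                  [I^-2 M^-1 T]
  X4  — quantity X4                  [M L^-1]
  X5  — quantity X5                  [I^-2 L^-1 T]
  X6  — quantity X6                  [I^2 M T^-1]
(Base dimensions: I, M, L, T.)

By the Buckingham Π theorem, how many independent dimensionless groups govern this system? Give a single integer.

Write exponents as rows I,M,L,T / cols X1,X2,X3,X4,X5,X6:
  I: [ 1  0 -2  0 -2  2]
  M: [ 0  0 -1  1  0  1]
  L: [ 0  1  0 -1 -1  0]
  T: [-1  1  1  0  1 -1]
Row reduction gives pivot columns X1,X2,X3; rank = 3
Π count = n − r = 6 − 3 = 3

3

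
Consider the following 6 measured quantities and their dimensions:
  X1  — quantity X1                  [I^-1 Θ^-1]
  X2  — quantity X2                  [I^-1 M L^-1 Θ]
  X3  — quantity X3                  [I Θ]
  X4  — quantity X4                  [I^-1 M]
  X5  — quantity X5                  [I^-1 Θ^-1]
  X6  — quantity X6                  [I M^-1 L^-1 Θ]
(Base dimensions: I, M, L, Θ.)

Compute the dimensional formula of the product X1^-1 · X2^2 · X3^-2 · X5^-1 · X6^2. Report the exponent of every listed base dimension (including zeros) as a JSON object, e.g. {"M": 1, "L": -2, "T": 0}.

{"I": 0, "M": 0, "L": -4, "Θ": 4}

Exponent matrix [I,M,L,Θ] × [X1,X2,X3,X4,X5,X6]:
  I: [-1 -1  1 -1 -1  1]
  M: [ 0  1  0  1  0 -1]
  L: [ 0 -1  0  0  0 -1]
  Θ: [-1  1  1  0 -1  1]
  [I]: (-1)·-1+(2)·-1+(-2)·1+(-1)·-1+(2)·1 = 0
  [M]: (-1)·0+(2)·1+(-2)·0+(-1)·0+(2)·-1 = 0
  [L]: (-1)·0+(2)·-1+(-2)·0+(-1)·0+(2)·-1 = -4
  [Θ]: (-1)·-1+(2)·1+(-2)·1+(-1)·-1+(2)·1 = 4
⇒ L^-4 Θ^4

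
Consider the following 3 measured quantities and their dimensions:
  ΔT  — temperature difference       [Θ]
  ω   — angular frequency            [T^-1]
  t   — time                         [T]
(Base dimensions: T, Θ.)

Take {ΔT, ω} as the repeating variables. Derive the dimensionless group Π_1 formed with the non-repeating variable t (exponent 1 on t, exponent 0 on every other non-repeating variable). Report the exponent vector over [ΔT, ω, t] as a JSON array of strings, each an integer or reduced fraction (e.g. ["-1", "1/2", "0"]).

Exponent matrix [T,Θ] × [ΔT,ω,t]:
  T: [ 0 -1  1]
  Θ: [ 1  0  0]
RREF → pivots at {ΔT,ω} ⇒ r = 2
Repeat: ΔT,ω; free: t
RREF:
  r0: [   1    0    0]
  r1: [   0    1   -1]
Fix exponent of t at 1; solve each RREF row for its pivot's exponent:
  r0: exp(ΔT) + (0)·1 = 0 ⇒ exp(ΔT) = 0
  r1: exp(ω) + (-1)·1 = 0 ⇒ exp(ω) = 1
Π_1 = ω · t

["0", "1", "1"]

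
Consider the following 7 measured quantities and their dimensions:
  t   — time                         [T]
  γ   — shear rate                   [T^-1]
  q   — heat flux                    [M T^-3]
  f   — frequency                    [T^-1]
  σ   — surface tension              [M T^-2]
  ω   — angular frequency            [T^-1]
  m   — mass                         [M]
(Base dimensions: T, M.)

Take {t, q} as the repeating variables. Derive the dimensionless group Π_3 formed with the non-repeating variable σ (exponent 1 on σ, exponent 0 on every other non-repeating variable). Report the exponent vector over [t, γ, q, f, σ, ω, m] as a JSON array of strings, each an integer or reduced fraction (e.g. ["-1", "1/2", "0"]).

["-1", "0", "-1", "0", "1", "0", "0"]

Exponent matrix [T,M] × [t,γ,q,f,σ,ω,m]:
  T: [ 1 -1 -3 -1 -2 -1  0]
  M: [ 0  0  1  0  1  0  1]
Row reduction gives pivot columns t,q; rank = 2
Repeat: t,q; free: γ,f,σ,ω,m
RREF:
  r0: [   1   -1    0   -1    1   -1    3]
  r1: [   0    0    1    0    1    0    1]
Fix exponent of σ at 1, γ at 0, f at 0, ω at 0, m at 0; solve each RREF row for its pivot's exponent:
  r0: exp(t) + (1)·1 = 0 ⇒ exp(t) = -1
  r1: exp(q) + (1)·1 = 0 ⇒ exp(q) = -1
Π_3 = t^-1 · q^-1 · σ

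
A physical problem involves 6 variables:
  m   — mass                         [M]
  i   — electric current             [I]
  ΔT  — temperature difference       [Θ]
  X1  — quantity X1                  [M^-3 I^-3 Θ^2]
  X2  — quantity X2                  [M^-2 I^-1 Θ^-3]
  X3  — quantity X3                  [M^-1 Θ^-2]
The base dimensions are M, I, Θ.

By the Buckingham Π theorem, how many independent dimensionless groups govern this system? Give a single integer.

Exponent matrix [M,I,Θ] × [m,i,ΔT,X1,X2,X3]:
  M: [ 1  0  0 -3 -2 -1]
  I: [ 0  1  0 -3 -1  0]
  Θ: [ 0  0  1  2 -3 -2]
Echelon form has 3 nonzero rows (pivots: m,i,ΔT)
n=6, r=3 ⇒ 3 dimensionless groups

3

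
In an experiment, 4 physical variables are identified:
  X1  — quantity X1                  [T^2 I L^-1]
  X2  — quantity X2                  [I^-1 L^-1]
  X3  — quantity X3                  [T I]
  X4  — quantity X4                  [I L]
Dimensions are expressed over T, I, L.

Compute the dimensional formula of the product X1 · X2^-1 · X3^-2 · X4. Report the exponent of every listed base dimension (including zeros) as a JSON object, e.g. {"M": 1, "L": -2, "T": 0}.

Write exponents as rows T,I,L / cols X1,X2,X3,X4:
  T: [ 2  0  1  0]
  I: [ 1 -1  1  1]
  L: [-1 -1  0  1]
  [T]: (1)·2+(-1)·0+(-2)·1+(1)·0 = 0
  [I]: (1)·1+(-1)·-1+(-2)·1+(1)·1 = 1
  [L]: (1)·-1+(-1)·-1+(-2)·0+(1)·1 = 1
⇒ I L

{"T": 0, "I": 1, "L": 1}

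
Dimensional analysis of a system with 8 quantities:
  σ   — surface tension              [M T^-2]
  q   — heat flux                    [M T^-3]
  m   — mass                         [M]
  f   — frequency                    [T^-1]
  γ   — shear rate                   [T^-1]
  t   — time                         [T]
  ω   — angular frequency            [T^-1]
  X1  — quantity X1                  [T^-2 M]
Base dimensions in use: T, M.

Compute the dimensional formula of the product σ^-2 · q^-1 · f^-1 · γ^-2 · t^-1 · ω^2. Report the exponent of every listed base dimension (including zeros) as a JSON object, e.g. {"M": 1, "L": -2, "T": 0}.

{"T": 7, "M": -3}

Write exponents as rows T,M / cols σ,q,m,f,γ,t,ω,X1:
  T: [-2 -3  0 -1 -1  1 -1 -2]
  M: [ 1  1  1  0  0  0  0  1]
  [T]: (-2)·-2+(-1)·-3+(-1)·-1+(-2)·-1+(-1)·1+(2)·-1 = 7
  [M]: (-2)·1+(-1)·1+(-1)·0+(-2)·0+(-1)·0+(2)·0 = -3
⇒ T^7 M^-3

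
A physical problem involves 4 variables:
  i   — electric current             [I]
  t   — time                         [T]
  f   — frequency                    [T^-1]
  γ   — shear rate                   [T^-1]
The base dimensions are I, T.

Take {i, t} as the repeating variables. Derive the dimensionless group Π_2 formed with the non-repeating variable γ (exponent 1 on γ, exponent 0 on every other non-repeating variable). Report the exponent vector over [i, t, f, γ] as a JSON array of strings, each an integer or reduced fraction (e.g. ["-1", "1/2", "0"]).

Dimensional matrix (I×T by i×t×f×γ):
  I: [ 1  0  0  0]
  T: [ 0  1 -1 -1]
Echelon form has 2 nonzero rows (pivots: i,t)
Repeat: i,t; free: f,γ
RREF:
  r0: [   1    0    0    0]
  r1: [   0    1   -1   -1]
Fix exponent of γ at 1, f at 0; solve each RREF row for its pivot's exponent:
  r0: exp(i) + (0)·1 = 0 ⇒ exp(i) = 0
  r1: exp(t) + (-1)·1 = 0 ⇒ exp(t) = 1
Π_2 = t · γ

["0", "1", "0", "1"]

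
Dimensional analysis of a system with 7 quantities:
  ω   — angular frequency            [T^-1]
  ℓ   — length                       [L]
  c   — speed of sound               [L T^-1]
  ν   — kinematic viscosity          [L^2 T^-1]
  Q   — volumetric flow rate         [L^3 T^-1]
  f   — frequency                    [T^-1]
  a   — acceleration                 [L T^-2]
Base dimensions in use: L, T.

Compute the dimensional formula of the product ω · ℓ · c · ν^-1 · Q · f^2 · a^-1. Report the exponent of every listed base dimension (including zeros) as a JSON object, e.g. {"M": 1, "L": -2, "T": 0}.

{"L": 2, "T": -2}

Exponent matrix [L,T] × [ω,ℓ,c,ν,Q,f,a]:
  L: [ 0  1  1  2  3  0  1]
  T: [-1  0 -1 -1 -1 -1 -2]
  [L]: (1)·0+(1)·1+(1)·1+(-1)·2+(1)·3+(2)·0+(-1)·1 = 2
  [T]: (1)·-1+(1)·0+(1)·-1+(-1)·-1+(1)·-1+(2)·-1+(-1)·-2 = -2
⇒ L^2 T^-2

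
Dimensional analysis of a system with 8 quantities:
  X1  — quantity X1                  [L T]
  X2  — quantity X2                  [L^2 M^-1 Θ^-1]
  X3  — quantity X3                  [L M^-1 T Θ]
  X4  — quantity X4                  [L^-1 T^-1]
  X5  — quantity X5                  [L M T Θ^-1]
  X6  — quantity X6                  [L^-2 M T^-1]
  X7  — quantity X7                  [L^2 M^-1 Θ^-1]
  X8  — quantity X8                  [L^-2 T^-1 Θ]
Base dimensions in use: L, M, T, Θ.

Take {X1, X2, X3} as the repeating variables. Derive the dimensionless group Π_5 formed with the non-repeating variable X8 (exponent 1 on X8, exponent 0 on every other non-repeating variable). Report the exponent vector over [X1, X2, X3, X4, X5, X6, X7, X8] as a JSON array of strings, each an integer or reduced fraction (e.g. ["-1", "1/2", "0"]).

Write exponents as rows L,M,T,Θ / cols X1,X2,X3,X4,X5,X6,X7,X8:
  L: [ 1  2  1 -1  1 -2  2 -2]
  M: [ 0 -1 -1  0  1  1 -1  0]
  T: [ 1  0  1 -1  1 -1  0 -1]
  Θ: [ 0 -1  1  0 -1  0 -1  1]
RREF → pivots at {X1,X2,X3} ⇒ r = 3
Repeat: X1,X2,X3; free: X4,X5,X6,X7,X8
RREF:
  r0: [   1    0    0   -1    2 -1/2    0 -3/2]
  r1: [   0    1    0    0    0 -1/2    1 -1/2]
  r2: [   0    0    1    0   -1 -1/2    0  1/2]
  r3: [   0    0    0    0    0    0    0    0]
Fix exponent of X8 at 1, X4 at 0, X5 at 0, X6 at 0, X7 at 0; solve each RREF row for its pivot's exponent:
  r0: exp(X1) + (-3/2)·1 = 0 ⇒ exp(X1) = 3/2
  r1: exp(X2) + (-1/2)·1 = 0 ⇒ exp(X2) = 1/2
  r2: exp(X3) + (1/2)·1 = 0 ⇒ exp(X3) = -1/2
Π_5 = X1^(3/2) · X2^(1/2) · X3^(-1/2) · X8

["3/2", "1/2", "-1/2", "0", "0", "0", "0", "1"]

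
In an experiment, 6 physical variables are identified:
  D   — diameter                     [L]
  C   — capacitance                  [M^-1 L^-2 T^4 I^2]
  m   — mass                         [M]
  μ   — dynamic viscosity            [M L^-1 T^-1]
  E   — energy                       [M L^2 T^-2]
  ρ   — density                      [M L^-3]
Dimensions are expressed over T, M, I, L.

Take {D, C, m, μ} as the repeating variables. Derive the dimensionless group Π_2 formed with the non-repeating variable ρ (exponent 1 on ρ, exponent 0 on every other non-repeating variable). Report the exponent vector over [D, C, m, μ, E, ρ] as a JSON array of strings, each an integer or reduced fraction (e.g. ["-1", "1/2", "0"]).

["3", "0", "-1", "0", "0", "1"]

Write exponents as rows T,M,I,L / cols D,C,m,μ,E,ρ:
  T: [ 0  4  0 -1 -2  0]
  M: [ 0 -1  1  1  1  1]
  I: [ 0  2  0  0  0  0]
  L: [ 1 -2  0 -1  2 -3]
Echelon form has 4 nonzero rows (pivots: D,C,m,μ)
Repeat: D,C,m,μ; free: E,ρ
RREF:
  r0: [   1    0    0    0    4   -3]
  r1: [   0    1    0    0    0    0]
  r2: [   0    0    1    0   -1    1]
  r3: [   0    0    0    1    2    0]
Fix exponent of ρ at 1, E at 0; solve each RREF row for its pivot's exponent:
  r0: exp(D) + (-3)·1 = 0 ⇒ exp(D) = 3
  r1: exp(C) + (0)·1 = 0 ⇒ exp(C) = 0
  r2: exp(m) + (1)·1 = 0 ⇒ exp(m) = -1
  r3: exp(μ) + (0)·1 = 0 ⇒ exp(μ) = 0
Π_2 = D^3 · m^-1 · ρ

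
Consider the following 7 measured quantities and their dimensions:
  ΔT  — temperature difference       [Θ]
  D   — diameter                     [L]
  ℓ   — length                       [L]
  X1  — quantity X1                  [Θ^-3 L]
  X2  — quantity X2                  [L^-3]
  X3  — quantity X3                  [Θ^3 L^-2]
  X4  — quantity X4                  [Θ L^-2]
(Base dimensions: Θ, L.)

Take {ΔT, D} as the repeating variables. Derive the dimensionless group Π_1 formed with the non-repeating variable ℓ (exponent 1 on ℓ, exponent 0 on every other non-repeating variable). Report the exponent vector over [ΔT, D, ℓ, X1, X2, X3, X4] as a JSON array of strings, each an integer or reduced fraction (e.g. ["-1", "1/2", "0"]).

Dimensional matrix (Θ×L by ΔT×D×ℓ×X1×X2×X3×X4):
  Θ: [ 1  0  0 -3  0  3  1]
  L: [ 0  1  1  1 -3 -2 -2]
Row reduction gives pivot columns ΔT,D; rank = 2
Pivot set = {ΔT,D}, free = {ℓ,X1,X2,X3,X4}
RREF:
  r0: [   1    0    0   -3    0    3    1]
  r1: [   0    1    1    1   -3   -2   -2]
Fix exponent of ℓ at 1, X1 at 0, X2 at 0, X3 at 0, X4 at 0; solve each RREF row for its pivot's exponent:
  r0: exp(ΔT) + (0)·1 = 0 ⇒ exp(ΔT) = 0
  r1: exp(D) + (1)·1 = 0 ⇒ exp(D) = -1
Π_1 = D^-1 · ℓ

["0", "-1", "1", "0", "0", "0", "0"]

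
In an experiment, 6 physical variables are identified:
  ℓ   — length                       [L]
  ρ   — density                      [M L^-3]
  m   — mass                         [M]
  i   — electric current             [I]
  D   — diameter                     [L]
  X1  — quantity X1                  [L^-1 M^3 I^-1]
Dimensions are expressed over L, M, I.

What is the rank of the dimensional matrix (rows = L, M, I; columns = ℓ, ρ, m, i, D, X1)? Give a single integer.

3

Write exponents as rows L,M,I / cols ℓ,ρ,m,i,D,X1:
  L: [ 1 -3  0  0  1 -1]
  M: [ 0  1  1  0  0  3]
  I: [ 0  0  0  1  0 -1]
Echelon form has 3 nonzero rows (pivots: ℓ,ρ,i)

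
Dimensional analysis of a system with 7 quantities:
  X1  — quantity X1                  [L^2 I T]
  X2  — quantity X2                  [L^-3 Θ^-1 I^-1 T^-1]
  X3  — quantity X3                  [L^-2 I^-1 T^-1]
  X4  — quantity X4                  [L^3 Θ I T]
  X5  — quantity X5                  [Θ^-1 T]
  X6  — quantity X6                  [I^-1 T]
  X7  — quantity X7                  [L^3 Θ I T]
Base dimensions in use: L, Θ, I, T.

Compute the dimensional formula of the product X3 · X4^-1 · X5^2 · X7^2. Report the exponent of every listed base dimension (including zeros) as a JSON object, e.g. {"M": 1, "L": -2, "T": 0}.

Write exponents as rows L,Θ,I,T / cols X1,X2,X3,X4,X5,X6,X7:
  L: [ 2 -3 -2  3  0  0  3]
  Θ: [ 0 -1  0  1 -1  0  1]
  I: [ 1 -1 -1  1  0 -1  1]
  T: [ 1 -1 -1  1  1  1  1]
  [L]: (1)·-2+(-1)·3+(2)·0+(2)·3 = 1
  [Θ]: (1)·0+(-1)·1+(2)·-1+(2)·1 = -1
  [I]: (1)·-1+(-1)·1+(2)·0+(2)·1 = 0
  [T]: (1)·-1+(-1)·1+(2)·1+(2)·1 = 2
⇒ L Θ^-1 T^2

{"L": 1, "Θ": -1, "I": 0, "T": 2}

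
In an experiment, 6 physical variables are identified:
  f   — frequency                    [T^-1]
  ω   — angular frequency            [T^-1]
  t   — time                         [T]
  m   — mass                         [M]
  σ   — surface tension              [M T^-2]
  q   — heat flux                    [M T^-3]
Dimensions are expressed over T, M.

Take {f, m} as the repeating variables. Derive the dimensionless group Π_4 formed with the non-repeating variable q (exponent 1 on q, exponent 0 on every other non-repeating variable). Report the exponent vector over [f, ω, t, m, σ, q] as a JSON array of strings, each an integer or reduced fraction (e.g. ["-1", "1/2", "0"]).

["-3", "0", "0", "-1", "0", "1"]

Dimensional matrix (T×M by f×ω×t×m×σ×q):
  T: [-1 -1  1  0 -2 -3]
  M: [ 0  0  0  1  1  1]
Echelon form has 2 nonzero rows (pivots: f,m)
Repeat: f,m; free: ω,t,σ,q
RREF:
  r0: [   1    1   -1    0    2    3]
  r1: [   0    0    0    1    1    1]
Fix exponent of q at 1, ω at 0, t at 0, σ at 0; solve each RREF row for its pivot's exponent:
  r0: exp(f) + (3)·1 = 0 ⇒ exp(f) = -3
  r1: exp(m) + (1)·1 = 0 ⇒ exp(m) = -1
Π_4 = f^-3 · m^-1 · q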